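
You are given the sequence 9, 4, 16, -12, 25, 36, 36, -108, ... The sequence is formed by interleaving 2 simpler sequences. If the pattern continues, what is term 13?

81

Positions 1, 3, 5, … form one subsequence and positions 2, 4, 6, … form another.
Track A: 9, 16, 25, 36. Consecutive squares n² from n = 3.
Track B: 4, -12, 36, -108. Geometric with ratio -3.
Position 13 falls in track A as its term 7, giving 81.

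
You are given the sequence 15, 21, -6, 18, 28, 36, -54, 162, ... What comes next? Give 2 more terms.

45, 55

Reading positions in blocks of 4 reveals the pattern AABB — 2 tracks woven together.
Stream A: 15, 21, 28, 36. Triangular numbers n(n+1)/2 for n = 5, 6, ….
Stream B: -6, 18, -54, 162. Geometric with ratio -3.
Position 9 falls in stream A as its term 5, giving 45.
Position 10 → stream A, term 6 = 55.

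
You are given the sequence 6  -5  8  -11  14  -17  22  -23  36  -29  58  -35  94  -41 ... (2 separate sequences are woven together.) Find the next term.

152

Odd-indexed and even-indexed terms follow separate rules.
Subsequence A: 6, 8, 14, 22, 36, 58, 94 — a Fibonacci-like recurrence a_n = a_{n-1} + a_{n-2}.
Subsequence B: -5, -11, -17, -23, -29, -35, -41 — subtracting 6 each time.
Position 15 falls in subsequence A as its term 8, giving 152.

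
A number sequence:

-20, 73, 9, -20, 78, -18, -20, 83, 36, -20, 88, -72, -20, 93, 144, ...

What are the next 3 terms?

Split by position mod 3 into 3 tracks.
Stream A: -20, -20, -20, -20, -20 — constant -20.
Stream B: 73, 78, 83, 88, 93 — adding 5 each time.
Stream C: 9, -18, 36, -72, 144 — geometric, ×-2 each step.
Term 16 comes from stream A (its 6th entry): -20.
Term 17 comes from stream B (its 6th entry): 98.
The 18th slot belongs to stream C; its 6th term is -288.

-20, 98, -288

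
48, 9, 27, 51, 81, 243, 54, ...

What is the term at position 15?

177147

Positions follow the repeating pattern ABB; grouping by letter gives 2 tracks.
Track A = 48, 51, 54: linear: a_n = 45 + 3·n.
Track B = 9, 27, 81, 243: powers 3^2, 3^3, 3^4, ….
Position 15 falls in track B as its term 10, giving 177147.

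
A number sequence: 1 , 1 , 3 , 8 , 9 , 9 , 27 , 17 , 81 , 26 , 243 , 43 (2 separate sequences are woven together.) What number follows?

729

Odd-indexed and even-indexed terms follow separate rules.
Subsequence A: 1, 3, 9, 27, 81, 243. Powers of 3.
Subsequence B: 1, 8, 9, 17, 26, 43. Fibonacci-style (each term is the sum of the two before it).
Term 13 comes from subsequence A (its 7th entry): 729.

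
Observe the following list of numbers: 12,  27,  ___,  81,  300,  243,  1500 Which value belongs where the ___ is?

60

Positions 1, 3, 5, … form one subsequence and positions 2, 4, 6, … form another.
Stream A: 12, ?, 300, 1500 (geometric, ×5 each step).
Stream B: 27, 81, 243 (powers of 3).
Stream A's pattern makes the blank 60.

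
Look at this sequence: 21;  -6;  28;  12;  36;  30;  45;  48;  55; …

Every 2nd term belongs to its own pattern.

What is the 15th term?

Split by position mod 2 into 2 tracks.
Track A is 21, 28, 36, 45, 55, which is the triangular numbers T_6, T_7, ….
Track B is -6, 12, 30, 48, which is adding 18 each time.
Position 15 falls in track A as its term 8, giving 91.

91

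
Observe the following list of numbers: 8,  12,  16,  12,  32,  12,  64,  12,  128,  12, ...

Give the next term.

256

Taking every 2nd term gives 2 separate tracks.
Track A = 8, 16, 32, 64, 128: successive powers of 2.
Track B = 12, 12, 12, 12, 12: constant 12.
Term 11 comes from track A (its 6th entry): 256.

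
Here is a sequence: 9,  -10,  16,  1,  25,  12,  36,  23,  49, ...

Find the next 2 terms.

34, 64

Taking every 2nd term gives 2 separate tracks.
Stream A is 9, 16, 25, 36, 49, which is consecutive squares n² from n = 3.
Stream B is -10, 1, 12, 23, which is adding 11 each time.
The 10th slot belongs to stream B; its 5th term is 34.
Term 11 comes from stream A (its 6th entry): 64.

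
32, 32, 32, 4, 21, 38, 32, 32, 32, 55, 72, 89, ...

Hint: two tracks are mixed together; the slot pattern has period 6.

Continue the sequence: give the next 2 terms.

32, 32

Reading positions in blocks of 6 reveals the pattern AAABBB — 2 tracks woven together.
Track A: 32, 32, 32, 32, 32, 32 — constant 32.
Track B: 4, 21, 38, 55, 72, 89 — adding 17 each time.
Position 13 falls in track A as its term 7, giving 32.
Position 14 falls in track A as its term 8, giving 32.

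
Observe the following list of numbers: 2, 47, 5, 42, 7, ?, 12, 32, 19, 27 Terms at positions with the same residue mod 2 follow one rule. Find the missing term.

37

Positions 1, 3, 5, … form one subsequence and positions 2, 4, 6, … form another.
Track A = 2, 5, 7, 12, 19: each term equals the sum of the previous two.
Track B = 47, 42, ?, 32, 27: subtracting 5 each time.
The gap is track B's term 3; the rule gives 37.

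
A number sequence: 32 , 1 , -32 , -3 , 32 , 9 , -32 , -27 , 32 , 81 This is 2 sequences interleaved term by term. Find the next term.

-32

Positions 1, 3, 5, … form one subsequence and positions 2, 4, 6, … form another.
Stream A: 32, -32, 32, -32, 32. Alternating ±32.
Stream B: 1, -3, 9, -27, 81. Multiplying by -3 each time.
Position 11 falls in stream A as its term 6, giving -32.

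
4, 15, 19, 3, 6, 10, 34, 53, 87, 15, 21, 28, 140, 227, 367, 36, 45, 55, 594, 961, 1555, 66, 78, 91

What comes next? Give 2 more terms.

Positions follow the repeating pattern AAABBB; grouping by letter gives 2 tracks.
Track A: 4, 15, 19, 34, 53, 87, 140, 227, 367, 594, 961, 1555 (each term equals the sum of the previous two).
Track B: 3, 6, 10, 15, 21, 28, 36, 45, 55, 66, 78, 91 (triangular numbers starting at T_2).
The 25th slot belongs to track A; its 13th term is 2516.
The 26th slot belongs to track A; its 14th term is 4071.

2516, 4071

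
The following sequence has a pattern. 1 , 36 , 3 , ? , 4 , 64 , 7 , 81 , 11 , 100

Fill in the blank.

Positions 1, 3, 5, … form one subsequence and positions 2, 4, 6, … form another.
Track A: 1, 3, 4, 7, 11 — a Fibonacci-like recurrence a_n = a_{n-1} + a_{n-2}.
Track B: 36, ?, 64, 81, 100 — the squares 6², 7², 8², ….
Filling track B at index 2 by its rule yields 49.

49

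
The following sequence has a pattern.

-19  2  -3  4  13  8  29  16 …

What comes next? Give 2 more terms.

45, 32

The terms cycle through 2 interleaved subsequences.
Subsequence A = -19, -3, 13, 29: arithmetic, step +16.
Subsequence B = 2, 4, 8, 16: successive powers of 2.
Position 9 falls in subsequence A as its term 5, giving 45.
Term 10 comes from subsequence B (its 5th entry): 32.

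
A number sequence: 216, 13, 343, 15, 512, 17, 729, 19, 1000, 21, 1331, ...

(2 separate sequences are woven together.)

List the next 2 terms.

Odd-indexed and even-indexed terms follow separate rules.
Track A is 216, 343, 512, 729, 1000, 1331, which is consecutive cubes n³ from n = 6.
Track B is 13, 15, 17, 19, 21, which is arithmetic with common difference +2.
Position 12 → track B, term 6 = 23.
Position 13 → track A, term 7 = 1728.

23, 1728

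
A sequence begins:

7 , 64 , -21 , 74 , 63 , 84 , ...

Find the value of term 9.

Split by position mod 2 into 2 tracks.
Subsequence A: 7, -21, 63. Multiplying by -3 each time.
Subsequence B: 64, 74, 84. Arithmetic, step +10.
The 9th slot belongs to subsequence A; its 5th term is 567.

567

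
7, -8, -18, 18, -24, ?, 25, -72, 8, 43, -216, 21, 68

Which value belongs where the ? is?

-5

The terms cycle through 3 interleaved subsequences.
Subsequence A: 7, 18, 25, 43, 68 — Fibonacci-style (each term is the sum of the two before it).
Subsequence B: -8, -24, -72, -216 — geometric with ratio 3.
Subsequence C: -18, ?, 8, 21 — arithmetic with common difference +13.
Filling subsequence C at index 2 by its rule yields -5.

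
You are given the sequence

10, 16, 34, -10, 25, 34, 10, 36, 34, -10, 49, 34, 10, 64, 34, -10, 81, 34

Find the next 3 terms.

10, 100, 34

Split by position mod 3 into 3 tracks.
Track A = 10, -10, 10, -10, 10, -10: the oscillation 10·(−1)^(n+1).
Track B = 16, 25, 36, 49, 64, 81: consecutive squares n² from n = 4.
Track C = 34, 34, 34, 34, 34, 34: constant 34.
Position 19 falls in track A as its term 7, giving 10.
Position 20 → track B, term 7 = 100.
Position 21 falls in track C as its term 7, giving 34.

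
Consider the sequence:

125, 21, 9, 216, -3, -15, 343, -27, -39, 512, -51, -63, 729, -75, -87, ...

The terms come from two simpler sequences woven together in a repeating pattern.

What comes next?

The slot pattern repeats as ABB (period 3), so there are 2 interleaved tracks.
Subsequence A: 125, 216, 343, 512, 729 — perfect cubes starting at 5³.
Subsequence B: 21, 9, -3, -15, -27, -39, -51, -63, -75, -87 — linear: a_n = 33 − 12·n.
The 16th slot belongs to subsequence A; its 6th term is 1000.

1000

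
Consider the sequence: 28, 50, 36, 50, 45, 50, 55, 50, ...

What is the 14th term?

50

Odd-indexed and even-indexed terms follow separate rules.
Stream A: 28, 36, 45, 55 — triangular numbers starting at T_7.
Stream B: 50, 50, 50, 50 — always 50.
Term 14 comes from stream B (its 7th entry): 50.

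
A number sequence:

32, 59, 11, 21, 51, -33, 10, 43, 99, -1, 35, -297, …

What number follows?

-12

Split by position mod 3: positions 1, 4, 7, … form one track, and each other residue class forms its own.
Track A: 32, 21, 10, -1 — arithmetic, step −11.
Track B: 59, 51, 43, 35 — arithmetic with common difference −8.
Track C: 11, -33, 99, -297 — a geometric progression (common ratio -3).
Position 13 falls in track A as its term 5, giving -12.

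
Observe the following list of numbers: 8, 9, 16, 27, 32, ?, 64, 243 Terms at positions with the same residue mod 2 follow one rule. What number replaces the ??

Odd-indexed and even-indexed terms follow separate rules.
Track A is 8, 16, 32, 64, which is powers of 2.
Track B is 9, 27, ?, 243, which is geometric with ratio 3.
Filling track B at index 3 by its rule yields 81.

81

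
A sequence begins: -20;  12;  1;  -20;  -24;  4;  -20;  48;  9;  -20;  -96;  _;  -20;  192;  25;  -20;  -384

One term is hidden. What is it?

Split by position mod 3 into 3 tracks.
Track A: -20, -20, -20, -20, -20, -20 — constant -20.
Track B: 12, -24, 48, -96, 192, -384 — multiplying by -2 each time.
Track C: 1, 4, 9, ?, 25 — the squares 1², 2², 3², ….
Track C's pattern makes the blank 16.

16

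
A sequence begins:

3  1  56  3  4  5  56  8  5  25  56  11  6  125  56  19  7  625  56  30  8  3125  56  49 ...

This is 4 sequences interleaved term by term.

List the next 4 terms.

Split by position mod 4: positions 1, 5, 9, … form one track, and each other residue class forms its own.
Track A: 3, 4, 5, 6, 7, 8 (arithmetic with common difference +1).
Track B: 1, 5, 25, 125, 625, 3125 (powers of 5).
Track C: 56, 56, 56, 56, 56, 56 (always 56).
Track D: 3, 8, 11, 19, 30, 49 (a Fibonacci-like recurrence a_n = a_{n-1} + a_{n-2}).
The 25th slot belongs to track A; its 7th term is 9.
The 26th slot belongs to track B; its 7th term is 15625.
Position 27 → track C, term 7 = 56.
Position 28 → track D, term 7 = 79.

9, 15625, 56, 79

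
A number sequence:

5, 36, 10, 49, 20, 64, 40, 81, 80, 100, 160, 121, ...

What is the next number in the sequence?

320

Taking every 2nd term gives 2 separate tracks.
Track A = 5, 10, 20, 40, 80, 160: geometric with ratio 2.
Track B = 36, 49, 64, 81, 100, 121: perfect squares starting at 6².
Position 13 → track A, term 7 = 320.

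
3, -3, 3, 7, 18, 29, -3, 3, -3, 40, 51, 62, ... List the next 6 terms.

3, -3, 3, 73, 84, 95

The slot pattern repeats as AAABBB (period 6), so there are 2 interleaved tracks.
Track A = 3, -3, 3, -3, 3, -3: the oscillation 3·(−1)^(n+1).
Track B = 7, 18, 29, 40, 51, 62: adding 11 each time.
Term 13 comes from track A (its 7th entry): 3.
Position 14 falls in track A as its term 8, giving -3.
Term 15 comes from track A (its 9th entry): 3.
Term 16 comes from track B (its 7th entry): 73.
Position 17 falls in track B as its term 8, giving 84.
Position 18 falls in track B as its term 9, giving 95.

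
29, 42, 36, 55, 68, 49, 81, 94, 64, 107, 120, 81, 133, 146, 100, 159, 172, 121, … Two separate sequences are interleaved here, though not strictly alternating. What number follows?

185

Reading positions in blocks of 3 reveals the pattern AAB — 2 tracks woven together.
Track A: 29, 42, 55, 68, 81, 94, 107, 120, 133, 146, 159, 172 — linear: a_n = 16 + 13·n.
Track B: 36, 49, 64, 81, 100, 121 — the squares 6², 7², 8², ….
Term 19 comes from track A (its 13th entry): 185.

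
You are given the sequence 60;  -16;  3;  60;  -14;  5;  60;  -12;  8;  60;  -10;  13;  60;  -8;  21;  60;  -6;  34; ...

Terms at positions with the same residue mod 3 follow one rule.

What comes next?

Taking every 3rd term gives 3 separate tracks.
Track A = 60, 60, 60, 60, 60, 60: constant 60.
Track B = -16, -14, -12, -10, -8, -6: adding 2 each time.
Track C = 3, 5, 8, 13, 21, 34: a Fibonacci-like recurrence a_n = a_{n-1} + a_{n-2}.
Position 19 falls in track A as its term 7, giving 60.

60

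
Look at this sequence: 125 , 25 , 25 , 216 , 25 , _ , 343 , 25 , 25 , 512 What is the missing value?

25

Reading positions in blocks of 3 reveals the pattern ABB — 2 tracks woven together.
Stream A: 125, 216, 343, 512. Consecutive cubes n³ from n = 5.
Stream B: 25, 25, 25, ?, 25, 25. Always 25.
So the missing entry in stream B is 25.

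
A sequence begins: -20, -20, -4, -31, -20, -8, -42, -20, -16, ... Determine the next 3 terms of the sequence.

-53, -20, -32

Read the sequence 3 terms at a time; column i is its own pattern.
Subsequence A: -20, -31, -42 — arithmetic, step −11.
Subsequence B: -20, -20, -20 — constant -20.
Subsequence C: -4, -8, -16 — geometric with ratio 2.
The 10th slot belongs to subsequence A; its 4th term is -53.
The 11th slot belongs to subsequence B; its 4th term is -20.
Term 12 comes from subsequence C (its 4th entry): -32.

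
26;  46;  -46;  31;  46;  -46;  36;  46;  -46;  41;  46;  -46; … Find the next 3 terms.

The slot pattern repeats as ABB (period 3), so there are 2 interleaved tracks.
Track A: 26, 31, 36, 41 (adding 5 each time).
Track B: 46, -46, 46, -46, 46, -46, 46, -46 (the oscillation 46·(−1)^(n+1)).
Position 13 → track A, term 5 = 46.
Position 14 → track B, term 9 = 46.
The 15th slot belongs to track B; its 10th term is -46.

46, 46, -46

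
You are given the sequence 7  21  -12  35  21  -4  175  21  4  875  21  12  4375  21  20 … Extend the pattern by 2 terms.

21875, 21

Read the sequence 3 terms at a time; column i is its own pattern.
Track A: 7, 35, 175, 875, 4375. Geometric, ×5 each step.
Track B: 21, 21, 21, 21, 21. Always 21.
Track C: -12, -4, 4, 12, 20. Arithmetic, step +8.
Position 16 falls in track A as its term 6, giving 21875.
Position 17 falls in track B as its term 6, giving 21.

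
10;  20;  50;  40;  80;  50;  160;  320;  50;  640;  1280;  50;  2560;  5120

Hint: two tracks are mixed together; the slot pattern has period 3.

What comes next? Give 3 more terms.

The slot pattern repeats as AAB (period 3), so there are 2 interleaved tracks.
Subsequence A: 10, 20, 40, 80, 160, 320, 640, 1280, 2560, 5120 — multiplying by 2 each time.
Subsequence B: 50, 50, 50, 50 — constant 50.
The 15th slot belongs to subsequence B; its 5th term is 50.
Position 16 falls in subsequence A as its term 11, giving 10240.
Term 17 comes from subsequence A (its 12th entry): 20480.

50, 10240, 20480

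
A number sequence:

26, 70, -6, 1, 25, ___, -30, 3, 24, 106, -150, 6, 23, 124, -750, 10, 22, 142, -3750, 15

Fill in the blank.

Split by position mod 4 into 4 tracks.
Track A: 26, 25, 24, 23, 22 (subtracting 1 each time).
Track B: 70, ?, 106, 124, 142 (adding 18 each time).
Track C: -6, -30, -150, -750, -3750 (geometric, ×5 each step).
Track D: 1, 3, 6, 10, 15 (the triangular numbers T_1, T_2, …).
So the missing entry in track B is 88.

88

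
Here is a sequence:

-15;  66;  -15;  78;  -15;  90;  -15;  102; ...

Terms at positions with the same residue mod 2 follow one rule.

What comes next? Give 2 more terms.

-15, 114

Split by position mod 2 into 2 tracks.
Stream A: -15, -15, -15, -15. The constant sequence -15.
Stream B: 66, 78, 90, 102. Linear: a_n = 54 + 12·n.
Position 9 falls in stream A as its term 5, giving -15.
Position 10 → stream B, term 5 = 114.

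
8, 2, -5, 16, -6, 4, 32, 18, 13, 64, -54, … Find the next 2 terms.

22, 128

Split by position mod 3: positions 1, 4, 7, … form one track, and each other residue class forms its own.
Track A is 8, 16, 32, 64, which is powers 2^3, 2^4, 2^5, ….
Track B is 2, -6, 18, -54, which is a geometric progression (common ratio -3).
Track C is -5, 4, 13, which is arithmetic with common difference +9.
Position 12 falls in track C as its term 4, giving 22.
Position 13 → track A, term 5 = 128.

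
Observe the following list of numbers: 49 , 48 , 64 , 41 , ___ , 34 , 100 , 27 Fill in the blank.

81

Taking every 2nd term gives 2 separate tracks.
Stream A: 49, 64, ?, 100 (the squares 7², 8², 9², …).
Stream B: 48, 41, 34, 27 (arithmetic, step −7).
The gap is stream A's term 3; the rule gives 81.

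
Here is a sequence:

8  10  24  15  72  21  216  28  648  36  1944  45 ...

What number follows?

5832

Positions 1, 3, 5, … form one subsequence and positions 2, 4, 6, … form another.
Stream A: 8, 24, 72, 216, 648, 1944 — geometric with ratio 3.
Stream B: 10, 15, 21, 28, 36, 45 — triangular numbers starting at T_4.
Position 13 falls in stream A as its term 7, giving 5832.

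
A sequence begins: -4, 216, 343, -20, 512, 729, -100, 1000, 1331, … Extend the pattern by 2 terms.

-500, 1728

Positions follow the repeating pattern ABB; grouping by letter gives 2 tracks.
Stream A: -4, -20, -100 (geometric, ×5 each step).
Stream B: 216, 343, 512, 729, 1000, 1331 (the cubes 6³, 7³, 8³, …).
The 10th slot belongs to stream A; its 4th term is -500.
Position 11 falls in stream B as its term 7, giving 1728.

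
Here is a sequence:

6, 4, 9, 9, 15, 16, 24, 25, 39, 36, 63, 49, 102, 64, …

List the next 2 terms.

165, 81

The terms cycle through 2 interleaved subsequences.
Track A = 6, 9, 15, 24, 39, 63, 102: a Fibonacci-like recurrence a_n = a_{n-1} + a_{n-2}.
Track B = 4, 9, 16, 25, 36, 49, 64: the squares 2², 3², 4², ….
Position 15 → track A, term 8 = 165.
Position 16 → track B, term 8 = 81.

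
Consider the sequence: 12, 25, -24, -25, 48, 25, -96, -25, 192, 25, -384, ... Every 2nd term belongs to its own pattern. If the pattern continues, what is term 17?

3072

Positions 1, 3, 5, … form one subsequence and positions 2, 4, 6, … form another.
Track A: 12, -24, 48, -96, 192, -384 — geometric, ×-2 each step.
Track B: 25, -25, 25, -25, 25 — the oscillation 25·(−1)^(n+1).
Position 17 → track A, term 9 = 3072.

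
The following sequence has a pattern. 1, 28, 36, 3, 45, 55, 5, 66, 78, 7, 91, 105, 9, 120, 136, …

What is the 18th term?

171

Reading positions in blocks of 3 reveals the pattern ABB — 2 tracks woven together.
Subsequence A is 1, 3, 5, 7, 9, which is arithmetic with common difference +2.
Subsequence B is 28, 36, 45, 55, 66, 78, 91, 105, 120, 136, which is the triangular numbers T_7, T_8, ….
Position 18 falls in subsequence B as its term 12, giving 171.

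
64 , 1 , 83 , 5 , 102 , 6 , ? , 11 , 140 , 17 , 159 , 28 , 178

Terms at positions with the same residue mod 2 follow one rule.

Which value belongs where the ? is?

121

Taking every 2nd term gives 2 separate tracks.
Track A is 64, 83, 102, ?, 140, 159, 178, which is arithmetic with common difference +19.
Track B is 1, 5, 6, 11, 17, 28, which is each term equals the sum of the previous two.
Track A's pattern makes the blank 121.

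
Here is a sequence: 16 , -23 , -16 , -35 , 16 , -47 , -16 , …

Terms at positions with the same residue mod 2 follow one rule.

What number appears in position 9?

16

The terms cycle through 2 interleaved subsequences.
Track A = 16, -16, 16, -16: the oscillation 16·(−1)^(n+1).
Track B = -23, -35, -47: subtracting 12 each time.
Term 9 comes from track A (its 5th entry): 16.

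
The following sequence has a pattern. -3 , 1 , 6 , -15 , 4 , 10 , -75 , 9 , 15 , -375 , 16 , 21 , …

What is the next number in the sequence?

-1875

Read the sequence 3 terms at a time; column i is its own pattern.
Track A: -3, -15, -75, -375. A geometric progression (common ratio 5).
Track B: 1, 4, 9, 16. Consecutive squares n² from n = 1.
Track C: 6, 10, 15, 21. Triangular numbers n(n+1)/2 for n = 3, 4, ….
Position 13 → track A, term 5 = -1875.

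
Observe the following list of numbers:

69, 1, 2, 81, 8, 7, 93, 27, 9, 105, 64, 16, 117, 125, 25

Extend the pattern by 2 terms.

129, 216

Taking every 3rd term gives 3 separate tracks.
Stream A: 69, 81, 93, 105, 117 (arithmetic, step +12).
Stream B: 1, 8, 27, 64, 125 (perfect cubes starting at 1³).
Stream C: 2, 7, 9, 16, 25 (a Fibonacci-like recurrence a_n = a_{n-1} + a_{n-2}).
The 16th slot belongs to stream A; its 6th term is 129.
Position 17 falls in stream B as its term 6, giving 216.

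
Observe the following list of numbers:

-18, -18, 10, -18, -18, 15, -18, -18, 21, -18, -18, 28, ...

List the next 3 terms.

-18, -18, 36

The slot pattern repeats as AAB (period 3), so there are 2 interleaved tracks.
Stream A: -18, -18, -18, -18, -18, -18, -18, -18 — constant -18.
Stream B: 10, 15, 21, 28 — triangular numbers n(n+1)/2 for n = 4, 5, ….
Term 13 comes from stream A (its 9th entry): -18.
Position 14 → stream A, term 10 = -18.
Position 15 falls in stream B as its term 5, giving 36.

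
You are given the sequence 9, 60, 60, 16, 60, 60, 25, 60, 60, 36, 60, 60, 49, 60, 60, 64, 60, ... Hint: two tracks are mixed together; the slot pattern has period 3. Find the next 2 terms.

Reading positions in blocks of 3 reveals the pattern ABB — 2 tracks woven together.
Subsequence A = 9, 16, 25, 36, 49, 64: perfect squares starting at 3².
Subsequence B = 60, 60, 60, 60, 60, 60, 60, 60, 60, 60, 60: constant 60.
Position 18 falls in subsequence B as its term 12, giving 60.
The 19th slot belongs to subsequence A; its 7th term is 81.

60, 81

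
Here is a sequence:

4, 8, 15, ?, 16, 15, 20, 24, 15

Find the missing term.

12

Positions follow the repeating pattern AAB; grouping by letter gives 2 tracks.
Stream A: 4, 8, ?, 16, 20, 24. Adding 4 each time.
Stream B: 15, 15, 15. Constant 15.
Filling stream A at index 3 by its rule yields 12.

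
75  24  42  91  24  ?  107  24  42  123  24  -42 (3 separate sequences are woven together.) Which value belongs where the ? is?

-42

Split by position mod 3 into 3 tracks.
Track A: 75, 91, 107, 123. Arithmetic with common difference +16.
Track B: 24, 24, 24, 24. Constant 24.
Track C: 42, ?, 42, -42. Alternating ±42.
Filling track C at index 2 by its rule yields -42.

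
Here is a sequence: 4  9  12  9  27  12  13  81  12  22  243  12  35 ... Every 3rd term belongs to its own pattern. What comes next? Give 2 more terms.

Split by position mod 3: positions 1, 4, 7, … form one track, and each other residue class forms its own.
Subsequence A is 4, 9, 13, 22, 35, which is Fibonacci-style (each term is the sum of the two before it).
Subsequence B is 9, 27, 81, 243, which is successive powers of 3.
Subsequence C is 12, 12, 12, 12, which is the constant sequence 12.
Term 14 comes from subsequence B (its 5th entry): 729.
Position 15 → subsequence C, term 5 = 12.

729, 12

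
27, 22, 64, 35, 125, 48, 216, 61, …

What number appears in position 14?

Positions 1, 3, 5, … form one subsequence and positions 2, 4, 6, … form another.
Track A: 27, 64, 125, 216 (consecutive cubes n³ from n = 3).
Track B: 22, 35, 48, 61 (arithmetic, step +13).
Term 14 comes from track B (its 7th entry): 100.

100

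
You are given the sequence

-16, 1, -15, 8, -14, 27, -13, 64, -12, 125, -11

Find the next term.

216

Split by position mod 2 into 2 tracks.
Track A: -16, -15, -14, -13, -12, -11 (adding 1 each time).
Track B: 1, 8, 27, 64, 125 (the cubes 1³, 2³, 3³, …).
Term 12 comes from track B (its 6th entry): 216.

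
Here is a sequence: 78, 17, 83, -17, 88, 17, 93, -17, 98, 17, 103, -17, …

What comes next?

Split by position mod 2 into 2 tracks.
Track A: 78, 83, 88, 93, 98, 103 — adding 5 each time.
Track B: 17, -17, 17, -17, 17, -17 — the oscillation 17·(−1)^(n+1).
Position 13 → track A, term 7 = 108.

108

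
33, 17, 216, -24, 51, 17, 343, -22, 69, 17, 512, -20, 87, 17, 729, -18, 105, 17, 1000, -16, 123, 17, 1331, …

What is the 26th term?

17

Read the sequence 4 terms at a time; column i is its own pattern.
Subsequence A = 33, 51, 69, 87, 105, 123: linear: a_n = 15 + 18·n.
Subsequence B = 17, 17, 17, 17, 17, 17: constant 17.
Subsequence C = 216, 343, 512, 729, 1000, 1331: perfect cubes starting at 6³.
Subsequence D = -24, -22, -20, -18, -16: adding 2 each time.
Position 26 falls in subsequence B as its term 7, giving 17.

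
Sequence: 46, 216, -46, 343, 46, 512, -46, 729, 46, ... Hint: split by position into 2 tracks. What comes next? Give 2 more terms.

The terms cycle through 2 interleaved subsequences.
Track A is 46, -46, 46, -46, 46, which is oscillating between 46 and -46.
Track B is 216, 343, 512, 729, which is perfect cubes starting at 6³.
The 10th slot belongs to track B; its 5th term is 1000.
Position 11 → track A, term 6 = -46.

1000, -46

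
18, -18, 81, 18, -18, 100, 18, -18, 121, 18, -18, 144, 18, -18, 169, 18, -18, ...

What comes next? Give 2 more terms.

196, 18

Positions follow the repeating pattern AAB; grouping by letter gives 2 tracks.
Subsequence A = 18, -18, 18, -18, 18, -18, 18, -18, 18, -18, 18, -18: the oscillation 18·(−1)^(n+1).
Subsequence B = 81, 100, 121, 144, 169: consecutive squares n² from n = 9.
Position 18 → subsequence B, term 6 = 196.
Term 19 comes from subsequence A (its 13th entry): 18.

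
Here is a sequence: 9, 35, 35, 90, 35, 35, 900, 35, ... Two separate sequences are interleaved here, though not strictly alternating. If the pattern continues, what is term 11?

Reading positions in blocks of 3 reveals the pattern ABB — 2 tracks woven together.
Stream A: 9, 90, 900. A geometric progression (common ratio 10).
Stream B: 35, 35, 35, 35, 35. Always 35.
Term 11 comes from stream B (its 7th entry): 35.

35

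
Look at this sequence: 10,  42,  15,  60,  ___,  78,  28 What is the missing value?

Positions 1, 3, 5, … form one subsequence and positions 2, 4, 6, … form another.
Subsequence A: 10, 15, ?, 28. Triangular numbers n(n+1)/2 for n = 4, 5, ….
Subsequence B: 42, 60, 78. Arithmetic with common difference +18.
Subsequence A's pattern makes the blank 21.

21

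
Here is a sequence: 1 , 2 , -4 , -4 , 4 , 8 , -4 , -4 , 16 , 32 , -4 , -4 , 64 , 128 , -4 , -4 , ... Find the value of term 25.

Positions follow the repeating pattern AABB; grouping by letter gives 2 tracks.
Subsequence A is 1, 2, 4, 8, 16, 32, 64, 128, which is successive powers of 2.
Subsequence B is -4, -4, -4, -4, -4, -4, -4, -4, which is constant -4.
Position 25 → subsequence A, term 13 = 4096.

4096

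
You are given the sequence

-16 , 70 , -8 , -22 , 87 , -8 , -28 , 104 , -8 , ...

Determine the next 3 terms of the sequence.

-34, 121, -8

Split by position mod 3: positions 1, 4, 7, … form one track, and each other residue class forms its own.
Stream A is -16, -22, -28, which is arithmetic with common difference −6.
Stream B is 70, 87, 104, which is arithmetic with common difference +17.
Stream C is -8, -8, -8, which is the constant sequence -8.
Position 10 falls in stream A as its term 4, giving -34.
The 11th slot belongs to stream B; its 4th term is 121.
The 12th slot belongs to stream C; its 4th term is -8.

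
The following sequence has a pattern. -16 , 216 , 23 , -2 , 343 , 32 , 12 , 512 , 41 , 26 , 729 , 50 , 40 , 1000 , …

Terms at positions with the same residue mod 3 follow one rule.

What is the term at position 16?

54

The terms cycle through 3 interleaved subsequences.
Stream A is -16, -2, 12, 26, 40, which is adding 14 each time.
Stream B is 216, 343, 512, 729, 1000, which is the cubes 6³, 7³, 8³, ….
Stream C is 23, 32, 41, 50, which is arithmetic, step +9.
Position 16 falls in stream A as its term 6, giving 54.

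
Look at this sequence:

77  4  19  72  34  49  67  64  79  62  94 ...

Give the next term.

The slot pattern repeats as ABB (period 3), so there are 2 interleaved tracks.
Stream A: 77, 72, 67, 62. Subtracting 5 each time.
Stream B: 4, 19, 34, 49, 64, 79, 94. Arithmetic with common difference +15.
Position 12 falls in stream B as its term 8, giving 109.

109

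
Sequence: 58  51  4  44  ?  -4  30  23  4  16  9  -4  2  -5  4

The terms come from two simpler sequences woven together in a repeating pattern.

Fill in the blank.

37

Reading positions in blocks of 3 reveals the pattern AAB — 2 tracks woven together.
Stream A: 58, 51, 44, ?, 30, 23, 16, 9, 2, -5 — arithmetic, step −7.
Stream B: 4, -4, 4, -4, 4 — the oscillation 4·(−1)^(n+1).
So the missing entry in stream A is 37.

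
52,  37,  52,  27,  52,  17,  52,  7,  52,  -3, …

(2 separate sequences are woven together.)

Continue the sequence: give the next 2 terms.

Positions 1, 3, 5, … form one subsequence and positions 2, 4, 6, … form another.
Stream A: 52, 52, 52, 52, 52 — the constant sequence 52.
Stream B: 37, 27, 17, 7, -3 — subtracting 10 each time.
Term 11 comes from stream A (its 6th entry): 52.
The 12th slot belongs to stream B; its 6th term is -13.

52, -13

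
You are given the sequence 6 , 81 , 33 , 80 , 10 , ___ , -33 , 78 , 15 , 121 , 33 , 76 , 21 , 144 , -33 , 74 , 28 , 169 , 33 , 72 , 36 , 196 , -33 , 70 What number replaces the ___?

100

Taking every 4th term gives 4 separate tracks.
Stream A: 6, 10, 15, 21, 28, 36 — triangular numbers n(n+1)/2 for n = 3, 4, ….
Stream B: 81, ?, 121, 144, 169, 196 — perfect squares starting at 9².
Stream C: 33, -33, 33, -33, 33, -33 — alternating ±33.
Stream D: 80, 78, 76, 74, 72, 70 — arithmetic with common difference −2.
So the missing entry in stream B is 100.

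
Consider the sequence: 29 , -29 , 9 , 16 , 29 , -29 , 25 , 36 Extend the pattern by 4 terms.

29, -29, 49, 64

The slot pattern repeats as AABB (period 4), so there are 2 interleaved tracks.
Stream A is 29, -29, 29, -29, which is the oscillation 29·(−1)^(n+1).
Stream B is 9, 16, 25, 36, which is perfect squares starting at 3².
Position 9 → stream A, term 5 = 29.
Position 10 falls in stream A as its term 6, giving -29.
Term 11 comes from stream B (its 5th entry): 49.
Position 12 → stream B, term 6 = 64.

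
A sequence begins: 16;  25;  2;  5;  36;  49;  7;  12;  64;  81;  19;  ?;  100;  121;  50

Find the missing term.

Positions follow the repeating pattern AABB; grouping by letter gives 2 tracks.
Stream A = 16, 25, 36, 49, 64, 81, 100, 121: perfect squares starting at 4².
Stream B = 2, 5, 7, 12, 19, ?, 50: a Fibonacci-like recurrence a_n = a_{n-1} + a_{n-2}.
Filling stream B at index 6 by its rule yields 31.

31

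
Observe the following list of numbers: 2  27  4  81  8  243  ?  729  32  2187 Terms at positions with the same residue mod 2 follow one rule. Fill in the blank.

Taking every 2nd term gives 2 separate tracks.
Track A is 2, 4, 8, ?, 32, which is multiplying by 2 each time.
Track B is 27, 81, 243, 729, 2187, which is powers of 3.
Track A's pattern makes the blank 16.

16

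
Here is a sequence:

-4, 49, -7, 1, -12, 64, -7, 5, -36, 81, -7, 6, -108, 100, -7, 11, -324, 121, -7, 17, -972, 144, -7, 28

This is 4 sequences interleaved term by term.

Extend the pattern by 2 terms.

The terms cycle through 4 interleaved subsequences.
Track A: -4, -12, -36, -108, -324, -972 (a geometric progression (common ratio 3)).
Track B: 49, 64, 81, 100, 121, 144 (the squares 7², 8², 9², …).
Track C: -7, -7, -7, -7, -7, -7 (always -7).
Track D: 1, 5, 6, 11, 17, 28 (Fibonacci-style (each term is the sum of the two before it)).
The 25th slot belongs to track A; its 7th term is -2916.
The 26th slot belongs to track B; its 7th term is 169.

-2916, 169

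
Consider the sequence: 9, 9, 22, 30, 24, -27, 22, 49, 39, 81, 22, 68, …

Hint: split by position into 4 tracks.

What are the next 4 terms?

Taking every 4th term gives 4 separate tracks.
Track A = 9, 24, 39: arithmetic with common difference +15.
Track B = 9, -27, 81: a geometric progression (common ratio -3).
Track C = 22, 22, 22: always 22.
Track D = 30, 49, 68: adding 19 each time.
Term 13 comes from track A (its 4th entry): 54.
Position 14 → track B, term 4 = -243.
The 15th slot belongs to track C; its 4th term is 22.
Position 16 falls in track D as its term 4, giving 87.

54, -243, 22, 87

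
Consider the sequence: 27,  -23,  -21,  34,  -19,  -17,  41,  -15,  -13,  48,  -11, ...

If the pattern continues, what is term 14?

-7

Positions follow the repeating pattern ABB; grouping by letter gives 2 tracks.
Stream A: 27, 34, 41, 48 (arithmetic, step +7).
Stream B: -23, -21, -19, -17, -15, -13, -11 (adding 2 each time).
Term 14 comes from stream B (its 9th entry): -7.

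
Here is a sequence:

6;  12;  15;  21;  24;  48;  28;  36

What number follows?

The slot pattern repeats as AABB (period 4), so there are 2 interleaved tracks.
Track A = 6, 12, 24, 48: multiplying by 2 each time.
Track B = 15, 21, 28, 36: triangular numbers starting at T_5.
Term 9 comes from track A (its 5th entry): 96.

96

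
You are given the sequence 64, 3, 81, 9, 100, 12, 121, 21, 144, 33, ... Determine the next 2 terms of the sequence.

169, 54

Odd-indexed and even-indexed terms follow separate rules.
Track A: 64, 81, 100, 121, 144. Perfect squares starting at 8².
Track B: 3, 9, 12, 21, 33. Each term equals the sum of the previous two.
Term 11 comes from track A (its 6th entry): 169.
The 12th slot belongs to track B; its 6th term is 54.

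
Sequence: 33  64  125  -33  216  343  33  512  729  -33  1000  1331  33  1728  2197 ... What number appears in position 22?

The slot pattern repeats as ABB (period 3), so there are 2 interleaved tracks.
Track A is 33, -33, 33, -33, 33, which is the oscillation 33·(−1)^(n+1).
Track B is 64, 125, 216, 343, 512, 729, 1000, 1331, 1728, 2197, which is consecutive cubes n³ from n = 4.
Term 22 comes from track A (its 8th entry): -33.

-33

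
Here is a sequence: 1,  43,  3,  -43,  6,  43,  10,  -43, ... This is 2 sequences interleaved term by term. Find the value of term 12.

Odd-indexed and even-indexed terms follow separate rules.
Track A: 1, 3, 6, 10 (triangular numbers starting at T_1).
Track B: 43, -43, 43, -43 (alternating ±43).
Term 12 comes from track B (its 6th entry): -43.

-43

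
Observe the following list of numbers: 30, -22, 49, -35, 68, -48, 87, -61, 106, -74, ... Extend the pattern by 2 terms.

125, -87

The terms cycle through 2 interleaved subsequences.
Subsequence A: 30, 49, 68, 87, 106 (arithmetic, step +19).
Subsequence B: -22, -35, -48, -61, -74 (arithmetic with common difference −13).
Position 11 → subsequence A, term 6 = 125.
The 12th slot belongs to subsequence B; its 6th term is -87.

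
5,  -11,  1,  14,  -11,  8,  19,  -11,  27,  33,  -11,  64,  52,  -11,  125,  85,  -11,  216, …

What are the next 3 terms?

Split by position mod 3: positions 1, 4, 7, … form one track, and each other residue class forms its own.
Track A: 5, 14, 19, 33, 52, 85 (each term equals the sum of the previous two).
Track B: -11, -11, -11, -11, -11, -11 (constant -11).
Track C: 1, 8, 27, 64, 125, 216 (the cubes 1³, 2³, 3³, …).
Position 19 falls in track A as its term 7, giving 137.
Position 20 → track B, term 7 = -11.
Position 21 → track C, term 7 = 343.

137, -11, 343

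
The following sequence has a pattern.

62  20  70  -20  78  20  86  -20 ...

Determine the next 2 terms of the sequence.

94, 20

Odd-indexed and even-indexed terms follow separate rules.
Track A is 62, 70, 78, 86, which is adding 8 each time.
Track B is 20, -20, 20, -20, which is alternating ±20.
The 9th slot belongs to track A; its 5th term is 94.
Position 10 → track B, term 5 = 20.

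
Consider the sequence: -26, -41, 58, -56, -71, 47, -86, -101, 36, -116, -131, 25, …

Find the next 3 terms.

-146, -161, 14

The slot pattern repeats as AAB (period 3), so there are 2 interleaved tracks.
Subsequence A: -26, -41, -56, -71, -86, -101, -116, -131 (arithmetic, step −15).
Subsequence B: 58, 47, 36, 25 (linear: a_n = 69 − 11·n).
Position 13 falls in subsequence A as its term 9, giving -146.
Position 14 falls in subsequence A as its term 10, giving -161.
Position 15 falls in subsequence B as its term 5, giving 14.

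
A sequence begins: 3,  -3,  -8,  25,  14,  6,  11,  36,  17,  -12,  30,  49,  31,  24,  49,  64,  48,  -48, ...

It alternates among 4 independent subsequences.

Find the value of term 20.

81

Taking every 4th term gives 4 separate tracks.
Stream A is 3, 14, 17, 31, 48, which is a Fibonacci-like recurrence a_n = a_{n-1} + a_{n-2}.
Stream B is -3, 6, -12, 24, -48, which is a geometric progression (common ratio -2).
Stream C is -8, 11, 30, 49, which is linear: a_n = -27 + 19·n.
Stream D is 25, 36, 49, 64, which is the squares 5², 6², 7², ….
The 20th slot belongs to stream D; its 5th term is 81.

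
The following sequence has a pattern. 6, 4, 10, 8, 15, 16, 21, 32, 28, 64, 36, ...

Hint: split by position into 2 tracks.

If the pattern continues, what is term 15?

The terms cycle through 2 interleaved subsequences.
Track A is 6, 10, 15, 21, 28, 36, which is triangular numbers n(n+1)/2 for n = 3, 4, ….
Track B is 4, 8, 16, 32, 64, which is successive powers of 2.
Position 15 falls in track A as its term 8, giving 55.

55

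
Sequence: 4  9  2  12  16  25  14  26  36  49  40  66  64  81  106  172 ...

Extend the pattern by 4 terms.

Reading positions in blocks of 4 reveals the pattern AABB — 2 tracks woven together.
Track A: 4, 9, 16, 25, 36, 49, 64, 81 — perfect squares starting at 2².
Track B: 2, 12, 14, 26, 40, 66, 106, 172 — each term equals the sum of the previous two.
Position 17 falls in track A as its term 9, giving 100.
Position 18 → track A, term 10 = 121.
Term 19 comes from track B (its 9th entry): 278.
Position 20 → track B, term 10 = 450.

100, 121, 278, 450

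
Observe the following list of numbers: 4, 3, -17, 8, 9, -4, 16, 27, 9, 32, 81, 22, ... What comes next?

Read the sequence 3 terms at a time; column i is its own pattern.
Track A: 4, 8, 16, 32 — a geometric progression (common ratio 2).
Track B: 3, 9, 27, 81 — powers of 3.
Track C: -17, -4, 9, 22 — arithmetic, step +13.
Position 13 → track A, term 5 = 64.

64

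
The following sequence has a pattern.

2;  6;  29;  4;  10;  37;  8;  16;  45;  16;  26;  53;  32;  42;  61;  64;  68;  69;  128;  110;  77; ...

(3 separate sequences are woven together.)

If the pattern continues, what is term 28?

1024

Split by position mod 3: positions 1, 4, 7, … form one track, and each other residue class forms its own.
Track A: 2, 4, 8, 16, 32, 64, 128 (powers 2^1, 2^2, 2^3, …).
Track B: 6, 10, 16, 26, 42, 68, 110 (Fibonacci-style (each term is the sum of the two before it)).
Track C: 29, 37, 45, 53, 61, 69, 77 (linear: a_n = 21 + 8·n).
Position 28 falls in track A as its term 10, giving 1024.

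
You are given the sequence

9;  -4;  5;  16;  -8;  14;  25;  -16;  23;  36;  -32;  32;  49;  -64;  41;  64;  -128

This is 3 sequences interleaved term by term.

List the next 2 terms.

Read the sequence 3 terms at a time; column i is its own pattern.
Track A: 9, 16, 25, 36, 49, 64 (perfect squares starting at 3²).
Track B: -4, -8, -16, -32, -64, -128 (geometric with ratio 2).
Track C: 5, 14, 23, 32, 41 (arithmetic with common difference +9).
Position 18 → track C, term 6 = 50.
Term 19 comes from track A (its 7th entry): 81.

50, 81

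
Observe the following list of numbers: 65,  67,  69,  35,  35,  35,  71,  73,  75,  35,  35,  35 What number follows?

Reading positions in blocks of 6 reveals the pattern AAABBB — 2 tracks woven together.
Track A: 65, 67, 69, 71, 73, 75 (arithmetic, step +2).
Track B: 35, 35, 35, 35, 35, 35 (always 35).
Term 13 comes from track A (its 7th entry): 77.

77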